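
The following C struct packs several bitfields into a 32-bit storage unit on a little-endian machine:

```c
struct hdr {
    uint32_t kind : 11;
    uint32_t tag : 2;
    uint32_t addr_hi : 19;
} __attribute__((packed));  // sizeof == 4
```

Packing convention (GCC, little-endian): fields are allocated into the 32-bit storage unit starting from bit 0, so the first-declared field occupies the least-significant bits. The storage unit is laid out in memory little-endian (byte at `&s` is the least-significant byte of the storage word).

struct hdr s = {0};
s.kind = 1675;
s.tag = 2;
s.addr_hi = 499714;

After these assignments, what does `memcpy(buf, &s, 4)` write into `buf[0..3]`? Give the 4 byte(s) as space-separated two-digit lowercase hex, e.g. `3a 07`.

kind (11b) val=1675 bits=0x68b at bit 0: 0x0000068b
tag (2b) val=2 bits=0x2 at bit 11: 0x0000168b
addr_hi (19b) val=499714 bits=0x7a002 at bit 13: 0xf400568b
word = 0xf400568b → little-endian bytes:
  [0]=0x8b  [1]=0x56  [2]=0x00  [3]=0xf4

8b 56 00 f4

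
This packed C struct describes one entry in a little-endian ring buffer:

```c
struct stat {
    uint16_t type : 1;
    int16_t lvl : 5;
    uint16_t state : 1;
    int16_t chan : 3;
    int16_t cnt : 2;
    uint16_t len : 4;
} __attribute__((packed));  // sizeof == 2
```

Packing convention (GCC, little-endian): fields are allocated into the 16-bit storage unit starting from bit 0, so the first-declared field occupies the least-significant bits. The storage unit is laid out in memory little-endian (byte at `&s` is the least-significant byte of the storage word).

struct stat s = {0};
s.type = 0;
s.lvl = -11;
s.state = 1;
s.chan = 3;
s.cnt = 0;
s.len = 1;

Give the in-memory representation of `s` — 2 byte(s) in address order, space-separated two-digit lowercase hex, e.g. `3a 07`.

type (1b) val=0 bits=0x0 at bit 0: 0x0000
lvl (5b) val=-11 bits=0x15 at bit 1: 0x002a
state (1b) val=1 bits=0x1 at bit 6: 0x006a
chan (3b) val=3 bits=0x3 at bit 7: 0x01ea
cnt (2b) val=0 bits=0x0 at bit 10: 0x01ea
len (4b) val=1 bits=0x1 at bit 12: 0x11ea
word = 0x11ea → little-endian bytes:
  [0]=0xea  [1]=0x11

ea 11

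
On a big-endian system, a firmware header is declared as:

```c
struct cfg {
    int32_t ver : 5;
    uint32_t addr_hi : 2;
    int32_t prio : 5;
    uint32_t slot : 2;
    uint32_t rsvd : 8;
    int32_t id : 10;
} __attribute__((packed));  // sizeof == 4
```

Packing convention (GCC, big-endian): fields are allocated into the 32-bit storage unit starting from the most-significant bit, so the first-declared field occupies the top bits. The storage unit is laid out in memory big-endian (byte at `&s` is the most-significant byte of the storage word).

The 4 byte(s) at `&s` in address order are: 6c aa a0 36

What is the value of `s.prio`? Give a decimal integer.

10

[0]=0x6c [1]=0xaa [2]=0xa0 [3]=0x36 (big-endian) → word 0x6caaa036
ver:5 @ bit 27 → (0x6caaa036>>27)&0x1f = 0xd
addr_hi:2 @ bit 25 → (0x6caaa036>>25)&0x3 = 0x2
prio:5 @ bit 20 → (0x6caaa036>>20)&0x1f = 0xa  ←
slot:2 @ bit 18 → (0x6caaa036>>18)&0x3 = 0x2
rsvd:8 @ bit 10 → (0x6caaa036>>10)&0xff = 0xa8
id:10 @ bit 0 → (0x6caaa036>>0)&0x3ff = 0x36
prio signed 5b, MSB=0: value = 10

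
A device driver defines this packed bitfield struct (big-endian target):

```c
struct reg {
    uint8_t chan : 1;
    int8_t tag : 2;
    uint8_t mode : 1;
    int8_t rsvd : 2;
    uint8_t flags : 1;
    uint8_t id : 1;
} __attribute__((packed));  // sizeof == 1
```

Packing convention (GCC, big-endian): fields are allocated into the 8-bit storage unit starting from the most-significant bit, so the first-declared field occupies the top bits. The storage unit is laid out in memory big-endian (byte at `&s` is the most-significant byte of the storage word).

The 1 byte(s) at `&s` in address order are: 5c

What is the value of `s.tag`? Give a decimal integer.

-2

[0]=0x5c (big-endian) → word 0x5c
chan:1 @ bit 7 → (0x5c>>7)&0x1 = 0x0
tag:2 @ bit 5 → (0x5c>>5)&0x3 = 0x2  ←
mode:1 @ bit 4 → (0x5c>>4)&0x1 = 0x1
rsvd:2 @ bit 2 → (0x5c>>2)&0x3 = 0x3
flags:1 @ bit 1 → (0x5c>>1)&0x1 = 0x0
id:1 @ bit 0 → (0x5c>>0)&0x1 = 0x0
tag signed 2b, MSB=1: 2 - 4 = -2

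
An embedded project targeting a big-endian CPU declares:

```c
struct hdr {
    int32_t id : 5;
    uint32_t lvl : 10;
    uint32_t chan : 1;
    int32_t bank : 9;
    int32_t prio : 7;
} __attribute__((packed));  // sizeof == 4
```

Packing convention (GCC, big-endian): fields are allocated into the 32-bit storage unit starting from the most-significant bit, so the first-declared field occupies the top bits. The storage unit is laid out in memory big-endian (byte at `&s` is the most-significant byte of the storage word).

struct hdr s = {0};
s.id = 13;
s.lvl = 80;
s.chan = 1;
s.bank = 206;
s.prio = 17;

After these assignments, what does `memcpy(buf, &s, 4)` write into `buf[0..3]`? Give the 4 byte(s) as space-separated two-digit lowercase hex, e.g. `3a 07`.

68 a1 67 11

[27+:5] id=13 & 0x1f = 0xd; word=0x68000000
[17+:10] lvl=80 & 0x3ff = 0x50; word=0x68a00000
[16+:1] chan=1 & 0x1 = 0x1; word=0x68a10000
[7+:9] bank=206 & 0x1ff = 0xce; word=0x68a16700
[0+:7] prio=17 & 0x7f = 0x11; word=0x68a16711
word = 0x68a16711 → big-endian bytes:
  [0]=0x68  [1]=0xa1  [2]=0x67  [3]=0x11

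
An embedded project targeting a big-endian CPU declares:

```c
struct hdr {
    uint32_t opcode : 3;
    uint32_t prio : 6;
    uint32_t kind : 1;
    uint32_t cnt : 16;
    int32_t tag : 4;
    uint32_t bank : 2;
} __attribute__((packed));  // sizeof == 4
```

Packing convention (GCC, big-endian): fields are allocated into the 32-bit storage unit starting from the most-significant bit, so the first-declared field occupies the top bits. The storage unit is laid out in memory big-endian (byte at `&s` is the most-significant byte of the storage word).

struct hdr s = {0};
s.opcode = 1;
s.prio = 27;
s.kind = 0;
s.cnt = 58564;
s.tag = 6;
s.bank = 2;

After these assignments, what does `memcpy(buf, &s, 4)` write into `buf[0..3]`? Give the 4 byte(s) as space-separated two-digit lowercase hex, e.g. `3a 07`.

opcode:3 = 1 → 0x1 << 29 → word 0x20000000
prio:6 = 27 → 0x1b << 23 → word 0x2d800000
kind:1 = 0 → 0x0 << 22 → word 0x2d800000
cnt:16 = 58564 → 0xe4c4 << 6 → word 0x2db93100
tag:4 = 6 → 0x6 << 2 → word 0x2db93118
bank:2 = 2 → 0x2 << 0 → word 0x2db9311a
word = 0x2db9311a → big-endian bytes:
  [0]=0x2d  [1]=0xb9  [2]=0x31  [3]=0x1a

2d b9 31 1a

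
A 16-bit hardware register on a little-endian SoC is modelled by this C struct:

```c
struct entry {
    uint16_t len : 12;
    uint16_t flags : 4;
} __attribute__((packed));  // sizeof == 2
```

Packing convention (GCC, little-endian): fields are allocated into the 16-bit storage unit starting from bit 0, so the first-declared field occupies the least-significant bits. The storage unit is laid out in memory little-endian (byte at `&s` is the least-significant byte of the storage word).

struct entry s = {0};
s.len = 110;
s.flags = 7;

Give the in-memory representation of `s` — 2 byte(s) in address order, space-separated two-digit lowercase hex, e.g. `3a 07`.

6e 70

len (12b) val=110 bits=0x6e at bit 0: 0x006e
flags (4b) val=7 bits=0x7 at bit 12: 0x706e
word = 0x706e → little-endian bytes:
  [0]=0x6e  [1]=0x70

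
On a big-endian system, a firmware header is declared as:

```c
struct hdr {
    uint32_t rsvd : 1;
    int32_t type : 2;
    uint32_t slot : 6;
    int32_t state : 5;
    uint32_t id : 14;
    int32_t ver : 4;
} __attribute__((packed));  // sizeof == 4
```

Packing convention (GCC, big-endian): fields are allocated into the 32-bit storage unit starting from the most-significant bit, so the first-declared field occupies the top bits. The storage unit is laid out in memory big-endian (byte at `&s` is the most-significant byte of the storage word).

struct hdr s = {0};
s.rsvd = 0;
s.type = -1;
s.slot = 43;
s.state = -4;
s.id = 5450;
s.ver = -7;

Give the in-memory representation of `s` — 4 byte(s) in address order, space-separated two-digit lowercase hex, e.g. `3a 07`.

75 f1 54 a9

rsvd (1b) val=0 bits=0x0 at bit 31: 0x00000000
type (2b) val=-1 bits=0x3 at bit 29: 0x60000000
slot (6b) val=43 bits=0x2b at bit 23: 0x75800000
state (5b) val=-4 bits=0x1c at bit 18: 0x75f00000
id (14b) val=5450 bits=0x154a at bit 4: 0x75f154a0
ver (4b) val=-7 bits=0x9 at bit 0: 0x75f154a9
word = 0x75f154a9 → big-endian bytes:
  [0]=0x75  [1]=0xf1  [2]=0x54  [3]=0xa9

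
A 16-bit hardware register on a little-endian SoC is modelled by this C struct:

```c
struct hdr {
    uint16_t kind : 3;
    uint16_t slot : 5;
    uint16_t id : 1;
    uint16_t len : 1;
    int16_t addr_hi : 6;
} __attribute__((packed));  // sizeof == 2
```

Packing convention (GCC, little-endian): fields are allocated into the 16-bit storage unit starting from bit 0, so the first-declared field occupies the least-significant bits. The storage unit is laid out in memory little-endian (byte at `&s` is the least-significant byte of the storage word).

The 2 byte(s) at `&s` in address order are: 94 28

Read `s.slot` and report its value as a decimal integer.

18

[0]=0x94 [1]=0x28 (little-endian) → word 0x2894
kind [0+:3] = (word>>0) & 0x7 = 4
slot [3+:5] = (word>>3) & 0x1f = 18  ←
id [8+:1] = (word>>8) & 0x1 = 0
len [9+:1] = (word>>9) & 0x1 = 0
addr_hi [10+:6] = (word>>10) & 0x3f = 10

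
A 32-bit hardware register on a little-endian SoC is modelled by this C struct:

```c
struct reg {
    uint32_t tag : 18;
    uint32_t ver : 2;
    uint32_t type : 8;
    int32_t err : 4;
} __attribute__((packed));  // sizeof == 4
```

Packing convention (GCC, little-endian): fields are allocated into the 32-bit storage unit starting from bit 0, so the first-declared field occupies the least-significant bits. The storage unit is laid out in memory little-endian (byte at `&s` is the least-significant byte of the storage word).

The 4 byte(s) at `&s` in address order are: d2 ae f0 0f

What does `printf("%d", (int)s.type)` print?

255

[0]=0xd2 [1]=0xae [2]=0xf0 [3]=0x0f (little-endian) → word 0x0ff0aed2
tag [0+:18] = (word>>0) & 0x3ffff = 44754
ver [18+:2] = (word>>18) & 0x3 = 0
type [20+:8] = (word>>20) & 0xff = 255  ←
err [28+:4] = (word>>28) & 0xf = 0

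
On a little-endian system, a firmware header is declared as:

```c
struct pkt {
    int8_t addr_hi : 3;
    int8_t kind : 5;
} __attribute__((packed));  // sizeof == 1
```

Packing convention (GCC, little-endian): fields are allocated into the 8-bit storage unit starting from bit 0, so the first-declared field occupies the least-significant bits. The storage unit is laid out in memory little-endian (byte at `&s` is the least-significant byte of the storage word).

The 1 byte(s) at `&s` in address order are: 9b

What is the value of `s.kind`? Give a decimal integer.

[0]=0x9b (little-endian) → word 0x9b
addr_hi [0+:3] = (word>>0) & 0x7 = 3
kind [3+:5] = (word>>3) & 0x1f = 19  ←
kind signed 5b, MSB=1: 19 - 32 = -13

-13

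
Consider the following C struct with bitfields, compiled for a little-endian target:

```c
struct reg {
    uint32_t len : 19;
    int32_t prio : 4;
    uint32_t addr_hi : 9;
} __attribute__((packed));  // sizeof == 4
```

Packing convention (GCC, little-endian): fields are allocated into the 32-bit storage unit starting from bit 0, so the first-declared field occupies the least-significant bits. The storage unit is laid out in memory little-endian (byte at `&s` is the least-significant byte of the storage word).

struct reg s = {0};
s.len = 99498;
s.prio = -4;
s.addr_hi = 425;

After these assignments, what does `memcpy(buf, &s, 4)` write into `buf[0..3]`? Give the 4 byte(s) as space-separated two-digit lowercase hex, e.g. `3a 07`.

len:19 = 99498 → 0x184aa << 0 → word 0x000184aa
prio:4 = -4 → 0xc << 19 → word 0x006184aa
addr_hi:9 = 425 → 0x1a9 << 23 → word 0xd4e184aa
word = 0xd4e184aa → little-endian bytes:
  [0]=0xaa  [1]=0x84  [2]=0xe1  [3]=0xd4

aa 84 e1 d4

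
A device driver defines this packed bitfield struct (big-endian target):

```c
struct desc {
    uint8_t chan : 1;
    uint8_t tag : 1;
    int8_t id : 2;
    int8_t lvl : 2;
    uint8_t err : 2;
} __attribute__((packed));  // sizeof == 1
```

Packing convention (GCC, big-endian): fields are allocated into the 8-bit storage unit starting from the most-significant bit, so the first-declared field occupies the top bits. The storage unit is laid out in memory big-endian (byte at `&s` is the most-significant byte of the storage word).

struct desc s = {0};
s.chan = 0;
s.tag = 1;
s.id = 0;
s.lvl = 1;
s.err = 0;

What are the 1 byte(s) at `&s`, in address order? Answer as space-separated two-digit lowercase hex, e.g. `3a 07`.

[7+:1] chan=0 & 0x1 = 0x0; word=0x00
[6+:1] tag=1 & 0x1 = 0x1; word=0x40
[4+:2] id=0 & 0x3 = 0x0; word=0x40
[2+:2] lvl=1 & 0x3 = 0x1; word=0x44
[0+:2] err=0 & 0x3 = 0x0; word=0x44
word = 0x44 → big-endian bytes:
  [0]=0x44

44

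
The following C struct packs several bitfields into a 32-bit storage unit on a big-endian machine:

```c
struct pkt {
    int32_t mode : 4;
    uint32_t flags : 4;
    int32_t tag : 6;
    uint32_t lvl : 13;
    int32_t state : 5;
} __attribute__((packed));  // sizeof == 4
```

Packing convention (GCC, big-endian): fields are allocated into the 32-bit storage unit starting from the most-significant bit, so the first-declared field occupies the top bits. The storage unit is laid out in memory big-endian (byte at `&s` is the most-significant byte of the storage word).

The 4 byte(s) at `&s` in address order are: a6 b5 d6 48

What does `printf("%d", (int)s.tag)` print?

-19

[0]=0xa6 [1]=0xb5 [2]=0xd6 [3]=0x48 (big-endian) → word 0xa6b5d648
mode [28+:4] = (word>>28) & 0xf = 10
flags [24+:4] = (word>>24) & 0xf = 6
tag [18+:6] = (word>>18) & 0x3f = 45  ←
lvl [5+:13] = (word>>5) & 0x1fff = 3762
state [0+:5] = (word>>0) & 0x1f = 8
tag signed 6b, MSB=1: 45 - 64 = -19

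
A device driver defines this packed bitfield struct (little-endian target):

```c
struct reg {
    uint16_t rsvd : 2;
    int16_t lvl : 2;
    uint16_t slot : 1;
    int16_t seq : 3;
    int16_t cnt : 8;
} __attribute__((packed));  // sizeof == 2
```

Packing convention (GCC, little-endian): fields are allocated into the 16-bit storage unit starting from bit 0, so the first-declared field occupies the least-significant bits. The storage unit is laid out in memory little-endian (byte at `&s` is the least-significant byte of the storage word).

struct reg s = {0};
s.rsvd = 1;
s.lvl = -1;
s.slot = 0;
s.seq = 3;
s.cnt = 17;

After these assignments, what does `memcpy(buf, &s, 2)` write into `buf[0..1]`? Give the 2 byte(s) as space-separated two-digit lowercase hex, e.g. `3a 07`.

rsvd (2b) val=1 bits=0x1 at bit 0: 0x0001
lvl (2b) val=-1 bits=0x3 at bit 2: 0x000d
slot (1b) val=0 bits=0x0 at bit 4: 0x000d
seq (3b) val=3 bits=0x3 at bit 5: 0x006d
cnt (8b) val=17 bits=0x11 at bit 8: 0x116d
word = 0x116d → little-endian bytes:
  [0]=0x6d  [1]=0x11

6d 11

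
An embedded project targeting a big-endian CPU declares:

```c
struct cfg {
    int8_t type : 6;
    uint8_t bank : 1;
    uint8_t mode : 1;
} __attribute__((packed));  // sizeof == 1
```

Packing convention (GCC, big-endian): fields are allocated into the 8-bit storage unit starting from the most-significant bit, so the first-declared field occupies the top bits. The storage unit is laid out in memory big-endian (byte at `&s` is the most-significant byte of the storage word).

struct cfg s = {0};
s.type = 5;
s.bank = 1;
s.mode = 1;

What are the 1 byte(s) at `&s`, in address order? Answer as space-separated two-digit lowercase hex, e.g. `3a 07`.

[2+:6] type=5 & 0x3f = 0x5; word=0x14
[1+:1] bank=1 & 0x1 = 0x1; word=0x16
[0+:1] mode=1 & 0x1 = 0x1; word=0x17
word = 0x17 → big-endian bytes:
  [0]=0x17

17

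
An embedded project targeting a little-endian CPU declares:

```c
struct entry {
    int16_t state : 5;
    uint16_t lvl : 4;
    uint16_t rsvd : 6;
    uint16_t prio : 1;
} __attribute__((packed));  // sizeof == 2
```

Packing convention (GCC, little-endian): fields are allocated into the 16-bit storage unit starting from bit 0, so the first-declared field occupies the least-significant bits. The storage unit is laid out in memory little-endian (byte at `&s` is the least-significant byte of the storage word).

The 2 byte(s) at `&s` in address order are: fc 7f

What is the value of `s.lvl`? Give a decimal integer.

15

[0]=0xfc [1]=0x7f (little-endian) → word 0x7ffc
state [0+:5] = (word>>0) & 0x1f = 28
lvl [5+:4] = (word>>5) & 0xf = 15  ←
rsvd [9+:6] = (word>>9) & 0x3f = 63
prio [15+:1] = (word>>15) & 0x1 = 0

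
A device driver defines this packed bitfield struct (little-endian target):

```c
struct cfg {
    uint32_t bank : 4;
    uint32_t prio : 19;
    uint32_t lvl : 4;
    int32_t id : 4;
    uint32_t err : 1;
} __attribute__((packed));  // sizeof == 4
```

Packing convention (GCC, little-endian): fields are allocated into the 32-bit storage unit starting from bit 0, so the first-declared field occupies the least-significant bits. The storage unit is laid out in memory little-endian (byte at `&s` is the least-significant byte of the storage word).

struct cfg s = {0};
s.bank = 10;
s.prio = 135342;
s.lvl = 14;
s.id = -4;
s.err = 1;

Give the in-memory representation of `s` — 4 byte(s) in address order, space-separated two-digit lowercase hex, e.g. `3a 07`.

bank (4b) val=10 bits=0xa at bit 0: 0x0000000a
prio (19b) val=135342 bits=0x210ae at bit 4: 0x00210aea
lvl (4b) val=14 bits=0xe at bit 23: 0x07210aea
id (4b) val=-4 bits=0xc at bit 27: 0x67210aea
err (1b) val=1 bits=0x1 at bit 31: 0xe7210aea
word = 0xe7210aea → little-endian bytes:
  [0]=0xea  [1]=0x0a  [2]=0x21  [3]=0xe7

ea 0a 21 e7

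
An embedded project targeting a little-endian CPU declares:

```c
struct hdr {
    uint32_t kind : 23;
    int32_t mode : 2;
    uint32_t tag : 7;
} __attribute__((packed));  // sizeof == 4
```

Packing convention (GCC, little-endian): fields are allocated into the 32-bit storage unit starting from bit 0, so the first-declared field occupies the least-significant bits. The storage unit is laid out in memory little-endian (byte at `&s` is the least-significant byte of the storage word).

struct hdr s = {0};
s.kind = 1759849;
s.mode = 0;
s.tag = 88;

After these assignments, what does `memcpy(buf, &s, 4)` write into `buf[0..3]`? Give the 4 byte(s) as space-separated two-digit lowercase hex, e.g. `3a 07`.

kind:23 = 1759849 → 0x1ada69 << 0 → word 0x001ada69
mode:2 = 0 → 0x0 << 23 → word 0x001ada69
tag:7 = 88 → 0x58 << 25 → word 0xb01ada69
word = 0xb01ada69 → little-endian bytes:
  [0]=0x69  [1]=0xda  [2]=0x1a  [3]=0xb0

69 da 1a b0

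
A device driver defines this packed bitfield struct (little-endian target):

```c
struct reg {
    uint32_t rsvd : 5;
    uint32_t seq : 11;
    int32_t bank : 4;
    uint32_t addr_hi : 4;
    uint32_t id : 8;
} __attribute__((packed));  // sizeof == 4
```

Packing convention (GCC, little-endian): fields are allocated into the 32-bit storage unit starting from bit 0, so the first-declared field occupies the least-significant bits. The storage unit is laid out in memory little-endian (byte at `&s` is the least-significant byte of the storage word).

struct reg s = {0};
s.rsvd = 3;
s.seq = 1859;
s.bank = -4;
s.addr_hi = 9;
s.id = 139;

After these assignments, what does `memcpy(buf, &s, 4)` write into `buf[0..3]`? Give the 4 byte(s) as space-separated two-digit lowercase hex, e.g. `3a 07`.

rsvd:5 = 3 → 0x3 << 0 → word 0x00000003
seq:11 = 1859 → 0x743 << 5 → word 0x0000e863
bank:4 = -4 → 0xc << 16 → word 0x000ce863
addr_hi:4 = 9 → 0x9 << 20 → word 0x009ce863
id:8 = 139 → 0x8b << 24 → word 0x8b9ce863
word = 0x8b9ce863 → little-endian bytes:
  [0]=0x63  [1]=0xe8  [2]=0x9c  [3]=0x8b

63 e8 9c 8b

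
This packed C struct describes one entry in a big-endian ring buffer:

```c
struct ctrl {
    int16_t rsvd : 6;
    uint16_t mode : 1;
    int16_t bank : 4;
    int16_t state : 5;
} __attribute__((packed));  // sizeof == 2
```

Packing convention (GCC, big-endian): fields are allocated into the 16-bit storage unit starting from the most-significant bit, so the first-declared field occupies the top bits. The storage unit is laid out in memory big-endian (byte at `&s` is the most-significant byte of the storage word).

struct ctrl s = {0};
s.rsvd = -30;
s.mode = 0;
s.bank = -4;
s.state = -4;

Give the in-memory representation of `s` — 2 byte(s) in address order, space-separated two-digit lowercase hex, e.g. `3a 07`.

[10+:6] rsvd=-30 & 0x3f = 0x22; word=0x8800
[9+:1] mode=0 & 0x1 = 0x0; word=0x8800
[5+:4] bank=-4 & 0xf = 0xc; word=0x8980
[0+:5] state=-4 & 0x1f = 0x1c; word=0x899c
word = 0x899c → big-endian bytes:
  [0]=0x89  [1]=0x9c

89 9c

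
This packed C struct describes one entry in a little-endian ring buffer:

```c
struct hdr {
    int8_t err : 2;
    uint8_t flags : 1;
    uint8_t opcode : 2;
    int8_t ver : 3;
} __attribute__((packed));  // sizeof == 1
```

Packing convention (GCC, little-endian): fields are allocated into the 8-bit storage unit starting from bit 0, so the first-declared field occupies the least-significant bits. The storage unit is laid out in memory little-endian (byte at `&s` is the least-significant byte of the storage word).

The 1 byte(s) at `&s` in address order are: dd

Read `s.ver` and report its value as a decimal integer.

-2

[0]=0xdd (little-endian) → word 0xdd
err:2 @ bit 0 → (0xdd>>0)&0x3 = 0x1
flags:1 @ bit 2 → (0xdd>>2)&0x1 = 0x1
opcode:2 @ bit 3 → (0xdd>>3)&0x3 = 0x3
ver:3 @ bit 5 → (0xdd>>5)&0x7 = 0x6  ←
ver signed 3b, MSB=1: 6 - 8 = -2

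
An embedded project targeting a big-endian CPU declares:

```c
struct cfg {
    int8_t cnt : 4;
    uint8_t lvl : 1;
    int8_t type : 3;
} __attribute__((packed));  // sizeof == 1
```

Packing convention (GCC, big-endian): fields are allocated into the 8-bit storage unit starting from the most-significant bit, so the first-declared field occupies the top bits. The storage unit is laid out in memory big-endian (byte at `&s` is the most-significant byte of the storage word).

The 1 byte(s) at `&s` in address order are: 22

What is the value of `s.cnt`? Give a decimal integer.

[0]=0x22 (big-endian) → word 0x22
cnt:4 @ bit 4 → (0x22>>4)&0xf = 0x2  ←
lvl:1 @ bit 3 → (0x22>>3)&0x1 = 0x0
type:3 @ bit 0 → (0x22>>0)&0x7 = 0x2
cnt signed 4b, MSB=0: value = 2

2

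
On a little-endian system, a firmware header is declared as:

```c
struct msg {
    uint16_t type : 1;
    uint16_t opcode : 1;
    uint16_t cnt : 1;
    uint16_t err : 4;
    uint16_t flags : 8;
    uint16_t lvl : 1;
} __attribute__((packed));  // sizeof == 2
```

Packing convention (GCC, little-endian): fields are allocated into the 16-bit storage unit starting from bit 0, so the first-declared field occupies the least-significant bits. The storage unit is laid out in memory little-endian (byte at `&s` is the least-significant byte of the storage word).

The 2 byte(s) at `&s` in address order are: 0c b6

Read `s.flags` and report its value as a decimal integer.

[0]=0x0c [1]=0xb6 (little-endian) → word 0xb60c
type [0+:1] = (word>>0) & 0x1 = 0
opcode [1+:1] = (word>>1) & 0x1 = 0
cnt [2+:1] = (word>>2) & 0x1 = 1
err [3+:4] = (word>>3) & 0xf = 1
flags [7+:8] = (word>>7) & 0xff = 108  ←
lvl [15+:1] = (word>>15) & 0x1 = 1

108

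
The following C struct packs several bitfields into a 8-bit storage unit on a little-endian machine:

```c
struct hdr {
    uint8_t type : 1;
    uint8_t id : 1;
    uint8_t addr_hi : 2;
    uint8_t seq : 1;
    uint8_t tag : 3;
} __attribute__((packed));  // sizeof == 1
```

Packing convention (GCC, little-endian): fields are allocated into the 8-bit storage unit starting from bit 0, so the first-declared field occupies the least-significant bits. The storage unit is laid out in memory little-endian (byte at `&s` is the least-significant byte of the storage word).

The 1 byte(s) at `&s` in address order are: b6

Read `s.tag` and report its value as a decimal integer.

[0]=0xb6 (little-endian) → word 0xb6
type:1 @ bit 0 → (0xb6>>0)&0x1 = 0x0
id:1 @ bit 1 → (0xb6>>1)&0x1 = 0x1
addr_hi:2 @ bit 2 → (0xb6>>2)&0x3 = 0x1
seq:1 @ bit 4 → (0xb6>>4)&0x1 = 0x1
tag:3 @ bit 5 → (0xb6>>5)&0x7 = 0x5  ←

5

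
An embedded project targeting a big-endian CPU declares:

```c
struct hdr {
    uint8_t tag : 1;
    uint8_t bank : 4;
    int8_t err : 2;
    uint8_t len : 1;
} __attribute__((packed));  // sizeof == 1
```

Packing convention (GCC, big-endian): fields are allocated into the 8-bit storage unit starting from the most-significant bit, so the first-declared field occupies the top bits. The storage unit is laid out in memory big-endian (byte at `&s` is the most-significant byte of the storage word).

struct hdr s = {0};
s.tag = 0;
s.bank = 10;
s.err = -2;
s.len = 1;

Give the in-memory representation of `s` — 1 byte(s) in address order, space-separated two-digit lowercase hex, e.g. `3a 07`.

55

tag (1b) val=0 bits=0x0 at bit 7: 0x00
bank (4b) val=10 bits=0xa at bit 3: 0x50
err (2b) val=-2 bits=0x2 at bit 1: 0x54
len (1b) val=1 bits=0x1 at bit 0: 0x55
word = 0x55 → big-endian bytes:
  [0]=0x55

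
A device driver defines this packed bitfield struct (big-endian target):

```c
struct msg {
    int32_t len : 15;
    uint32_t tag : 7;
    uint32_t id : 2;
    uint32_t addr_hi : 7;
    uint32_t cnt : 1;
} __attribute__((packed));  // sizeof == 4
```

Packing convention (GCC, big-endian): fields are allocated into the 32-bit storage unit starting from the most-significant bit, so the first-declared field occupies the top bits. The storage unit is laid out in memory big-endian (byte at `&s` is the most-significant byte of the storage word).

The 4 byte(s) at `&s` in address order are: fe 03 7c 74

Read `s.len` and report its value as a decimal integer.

[0]=0xfe [1]=0x03 [2]=0x7c [3]=0x74 (big-endian) → word 0xfe037c74
len [17+:15] = (word>>17) & 0x7fff = 32513  ←
tag [10+:7] = (word>>10) & 0x7f = 95
id [8+:2] = (word>>8) & 0x3 = 0
addr_hi [1+:7] = (word>>1) & 0x7f = 58
cnt [0+:1] = (word>>0) & 0x1 = 0
len signed 15b, MSB=1: 32513 - 32768 = -255

-255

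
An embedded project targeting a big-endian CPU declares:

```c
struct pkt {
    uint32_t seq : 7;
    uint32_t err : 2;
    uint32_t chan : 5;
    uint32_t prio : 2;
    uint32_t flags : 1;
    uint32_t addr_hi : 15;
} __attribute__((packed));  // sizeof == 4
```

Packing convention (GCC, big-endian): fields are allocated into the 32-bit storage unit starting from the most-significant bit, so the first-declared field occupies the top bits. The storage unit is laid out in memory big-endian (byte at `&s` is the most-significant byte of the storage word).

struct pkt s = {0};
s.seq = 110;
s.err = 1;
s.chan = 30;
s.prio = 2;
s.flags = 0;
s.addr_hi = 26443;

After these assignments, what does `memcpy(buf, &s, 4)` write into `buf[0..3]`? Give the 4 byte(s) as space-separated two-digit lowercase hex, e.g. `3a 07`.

seq:7 = 110 → 0x6e << 25 → word 0xdc000000
err:2 = 1 → 0x1 << 23 → word 0xdc800000
chan:5 = 30 → 0x1e << 18 → word 0xdcf80000
prio:2 = 2 → 0x2 << 16 → word 0xdcfa0000
flags:1 = 0 → 0x0 << 15 → word 0xdcfa0000
addr_hi:15 = 26443 → 0x674b << 0 → word 0xdcfa674b
word = 0xdcfa674b → big-endian bytes:
  [0]=0xdc  [1]=0xfa  [2]=0x67  [3]=0x4b

dc fa 67 4b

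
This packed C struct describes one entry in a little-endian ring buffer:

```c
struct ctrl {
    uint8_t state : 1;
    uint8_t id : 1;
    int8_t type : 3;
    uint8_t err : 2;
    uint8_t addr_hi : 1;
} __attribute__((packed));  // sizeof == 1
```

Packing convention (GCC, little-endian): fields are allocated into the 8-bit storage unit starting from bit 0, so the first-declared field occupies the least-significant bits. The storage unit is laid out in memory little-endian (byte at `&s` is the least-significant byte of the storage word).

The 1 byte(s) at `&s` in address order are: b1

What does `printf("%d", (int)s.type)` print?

-4

[0]=0xb1 (little-endian) → word 0xb1
state:1 @ bit 0 → (0xb1>>0)&0x1 = 0x1
id:1 @ bit 1 → (0xb1>>1)&0x1 = 0x0
type:3 @ bit 2 → (0xb1>>2)&0x7 = 0x4  ←
err:2 @ bit 5 → (0xb1>>5)&0x3 = 0x1
addr_hi:1 @ bit 7 → (0xb1>>7)&0x1 = 0x1
type signed 3b, MSB=1: 4 - 8 = -4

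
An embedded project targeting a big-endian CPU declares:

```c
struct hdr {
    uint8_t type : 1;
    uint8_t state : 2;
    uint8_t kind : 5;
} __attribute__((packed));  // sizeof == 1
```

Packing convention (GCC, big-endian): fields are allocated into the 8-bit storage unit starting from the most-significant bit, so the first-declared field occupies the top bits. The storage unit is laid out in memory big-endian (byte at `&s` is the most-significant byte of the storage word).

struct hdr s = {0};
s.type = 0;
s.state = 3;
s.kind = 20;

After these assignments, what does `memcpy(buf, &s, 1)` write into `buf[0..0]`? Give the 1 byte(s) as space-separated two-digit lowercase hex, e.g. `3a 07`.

[7+:1] type=0 & 0x1 = 0x0; word=0x00
[5+:2] state=3 & 0x3 = 0x3; word=0x60
[0+:5] kind=20 & 0x1f = 0x14; word=0x74
word = 0x74 → big-endian bytes:
  [0]=0x74

74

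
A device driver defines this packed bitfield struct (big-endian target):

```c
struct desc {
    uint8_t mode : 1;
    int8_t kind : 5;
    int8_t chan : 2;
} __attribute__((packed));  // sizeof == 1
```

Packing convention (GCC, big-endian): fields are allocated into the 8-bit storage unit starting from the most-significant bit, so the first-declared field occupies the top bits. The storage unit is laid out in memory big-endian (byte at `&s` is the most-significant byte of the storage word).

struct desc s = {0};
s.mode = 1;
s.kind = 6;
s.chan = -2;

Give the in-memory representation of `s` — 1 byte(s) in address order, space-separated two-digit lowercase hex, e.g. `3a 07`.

9a

[7+:1] mode=1 & 0x1 = 0x1; word=0x80
[2+:5] kind=6 & 0x1f = 0x6; word=0x98
[0+:2] chan=-2 & 0x3 = 0x2; word=0x9a
word = 0x9a → big-endian bytes:
  [0]=0x9a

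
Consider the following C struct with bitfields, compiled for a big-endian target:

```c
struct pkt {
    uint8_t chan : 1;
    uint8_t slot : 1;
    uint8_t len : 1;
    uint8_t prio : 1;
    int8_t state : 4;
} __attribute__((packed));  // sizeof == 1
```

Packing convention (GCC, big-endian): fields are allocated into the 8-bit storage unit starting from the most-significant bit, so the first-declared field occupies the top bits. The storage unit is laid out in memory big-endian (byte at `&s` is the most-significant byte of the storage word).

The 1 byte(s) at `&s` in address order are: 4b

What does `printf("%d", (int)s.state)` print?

[0]=0x4b (big-endian) → word 0x4b
chan [7+:1] = (word>>7) & 0x1 = 0
slot [6+:1] = (word>>6) & 0x1 = 1
len [5+:1] = (word>>5) & 0x1 = 0
prio [4+:1] = (word>>4) & 0x1 = 0
state [0+:4] = (word>>0) & 0xf = 11  ←
state signed 4b, MSB=1: 11 - 16 = -5

-5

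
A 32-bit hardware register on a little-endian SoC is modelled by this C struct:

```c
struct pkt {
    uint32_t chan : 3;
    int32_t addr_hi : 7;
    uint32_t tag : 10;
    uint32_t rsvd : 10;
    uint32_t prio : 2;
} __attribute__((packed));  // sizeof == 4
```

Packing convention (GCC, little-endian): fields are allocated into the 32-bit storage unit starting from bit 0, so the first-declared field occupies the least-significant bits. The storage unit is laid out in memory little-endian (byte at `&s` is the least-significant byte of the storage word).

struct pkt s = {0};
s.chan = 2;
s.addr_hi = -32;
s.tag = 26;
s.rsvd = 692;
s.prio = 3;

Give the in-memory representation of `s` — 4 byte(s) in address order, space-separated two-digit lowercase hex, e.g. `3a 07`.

chan (3b) val=2 bits=0x2 at bit 0: 0x00000002
addr_hi (7b) val=-32 bits=0x60 at bit 3: 0x00000302
tag (10b) val=26 bits=0x1a at bit 10: 0x00006b02
rsvd (10b) val=692 bits=0x2b4 at bit 20: 0x2b406b02
prio (2b) val=3 bits=0x3 at bit 30: 0xeb406b02
word = 0xeb406b02 → little-endian bytes:
  [0]=0x02  [1]=0x6b  [2]=0x40  [3]=0xeb

02 6b 40 eb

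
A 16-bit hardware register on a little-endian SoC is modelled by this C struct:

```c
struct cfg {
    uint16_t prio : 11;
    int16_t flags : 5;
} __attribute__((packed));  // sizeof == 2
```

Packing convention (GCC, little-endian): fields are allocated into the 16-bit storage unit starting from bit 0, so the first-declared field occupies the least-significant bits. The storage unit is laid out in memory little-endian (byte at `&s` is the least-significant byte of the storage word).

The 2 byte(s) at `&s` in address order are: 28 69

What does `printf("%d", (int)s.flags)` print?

[0]=0x28 [1]=0x69 (little-endian) → word 0x6928
prio:11 @ bit 0 → (0x6928>>0)&0x7ff = 0x128
flags:5 @ bit 11 → (0x6928>>11)&0x1f = 0xd  ←
flags signed 5b, MSB=0: value = 13

13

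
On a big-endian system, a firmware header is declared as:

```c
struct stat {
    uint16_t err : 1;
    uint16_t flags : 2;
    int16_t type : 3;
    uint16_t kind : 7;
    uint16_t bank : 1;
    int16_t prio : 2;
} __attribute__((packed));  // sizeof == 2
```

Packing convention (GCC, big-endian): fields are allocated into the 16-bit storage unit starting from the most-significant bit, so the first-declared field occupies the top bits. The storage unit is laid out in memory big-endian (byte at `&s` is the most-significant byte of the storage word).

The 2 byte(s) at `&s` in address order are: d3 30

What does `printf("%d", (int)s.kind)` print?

102

[0]=0xd3 [1]=0x30 (big-endian) → word 0xd330
err [15+:1] = (word>>15) & 0x1 = 1
flags [13+:2] = (word>>13) & 0x3 = 2
type [10+:3] = (word>>10) & 0x7 = 4
kind [3+:7] = (word>>3) & 0x7f = 102  ←
bank [2+:1] = (word>>2) & 0x1 = 0
prio [0+:2] = (word>>0) & 0x3 = 0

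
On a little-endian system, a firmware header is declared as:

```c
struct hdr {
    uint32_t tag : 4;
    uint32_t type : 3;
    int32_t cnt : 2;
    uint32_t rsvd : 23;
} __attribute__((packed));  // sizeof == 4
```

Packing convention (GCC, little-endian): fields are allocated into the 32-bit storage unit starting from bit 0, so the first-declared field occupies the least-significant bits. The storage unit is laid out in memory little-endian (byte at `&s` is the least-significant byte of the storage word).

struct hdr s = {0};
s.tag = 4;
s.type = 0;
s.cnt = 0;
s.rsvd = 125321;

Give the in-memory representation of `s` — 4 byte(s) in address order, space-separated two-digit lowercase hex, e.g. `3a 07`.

tag (4b) val=4 bits=0x4 at bit 0: 0x00000004
type (3b) val=0 bits=0x0 at bit 4: 0x00000004
cnt (2b) val=0 bits=0x0 at bit 7: 0x00000004
rsvd (23b) val=125321 bits=0x1e989 at bit 9: 0x03d31204
word = 0x03d31204 → little-endian bytes:
  [0]=0x04  [1]=0x12  [2]=0xd3  [3]=0x03

04 12 d3 03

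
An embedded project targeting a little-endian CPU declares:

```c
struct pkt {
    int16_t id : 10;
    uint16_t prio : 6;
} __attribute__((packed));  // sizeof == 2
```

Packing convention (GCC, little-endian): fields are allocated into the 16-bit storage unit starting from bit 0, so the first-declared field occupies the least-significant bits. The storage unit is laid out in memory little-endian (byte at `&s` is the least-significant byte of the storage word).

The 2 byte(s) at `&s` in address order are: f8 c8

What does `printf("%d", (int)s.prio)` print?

50

[0]=0xf8 [1]=0xc8 (little-endian) → word 0xc8f8
id [0+:10] = (word>>0) & 0x3ff = 248
prio [10+:6] = (word>>10) & 0x3f = 50  ←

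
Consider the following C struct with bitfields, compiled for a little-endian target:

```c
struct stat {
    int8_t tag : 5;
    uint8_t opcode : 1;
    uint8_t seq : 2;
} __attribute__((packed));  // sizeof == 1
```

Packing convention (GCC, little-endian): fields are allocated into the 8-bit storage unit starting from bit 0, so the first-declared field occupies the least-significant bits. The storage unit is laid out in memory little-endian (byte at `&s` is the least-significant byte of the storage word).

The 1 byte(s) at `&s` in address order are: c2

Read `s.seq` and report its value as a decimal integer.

[0]=0xc2 (little-endian) → word 0xc2
tag [0+:5] = (word>>0) & 0x1f = 2
opcode [5+:1] = (word>>5) & 0x1 = 0
seq [6+:2] = (word>>6) & 0x3 = 3  ←

3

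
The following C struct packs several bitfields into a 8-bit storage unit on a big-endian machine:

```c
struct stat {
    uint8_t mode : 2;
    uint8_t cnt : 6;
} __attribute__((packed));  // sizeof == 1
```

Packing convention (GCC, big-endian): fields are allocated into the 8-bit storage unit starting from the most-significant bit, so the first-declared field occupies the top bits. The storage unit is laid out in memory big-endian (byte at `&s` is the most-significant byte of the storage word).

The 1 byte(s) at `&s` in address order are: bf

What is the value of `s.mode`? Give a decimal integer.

2

[0]=0xbf (big-endian) → word 0xbf
mode:2 @ bit 6 → (0xbf>>6)&0x3 = 0x2  ←
cnt:6 @ bit 0 → (0xbf>>0)&0x3f = 0x3f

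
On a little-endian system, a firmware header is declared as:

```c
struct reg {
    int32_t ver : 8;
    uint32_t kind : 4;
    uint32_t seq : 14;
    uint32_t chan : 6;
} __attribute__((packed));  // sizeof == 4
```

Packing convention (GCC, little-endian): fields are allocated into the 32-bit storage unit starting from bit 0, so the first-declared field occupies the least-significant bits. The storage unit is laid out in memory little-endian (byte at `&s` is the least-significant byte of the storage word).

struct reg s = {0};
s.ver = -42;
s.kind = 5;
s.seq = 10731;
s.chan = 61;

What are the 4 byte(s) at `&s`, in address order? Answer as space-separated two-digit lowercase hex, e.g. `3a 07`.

ver:8 = -42 → 0xd6 << 0 → word 0x000000d6
kind:4 = 5 → 0x5 << 8 → word 0x000005d6
seq:14 = 10731 → 0x29eb << 12 → word 0x029eb5d6
chan:6 = 61 → 0x3d << 26 → word 0xf69eb5d6
word = 0xf69eb5d6 → little-endian bytes:
  [0]=0xd6  [1]=0xb5  [2]=0x9e  [3]=0xf6

d6 b5 9e f6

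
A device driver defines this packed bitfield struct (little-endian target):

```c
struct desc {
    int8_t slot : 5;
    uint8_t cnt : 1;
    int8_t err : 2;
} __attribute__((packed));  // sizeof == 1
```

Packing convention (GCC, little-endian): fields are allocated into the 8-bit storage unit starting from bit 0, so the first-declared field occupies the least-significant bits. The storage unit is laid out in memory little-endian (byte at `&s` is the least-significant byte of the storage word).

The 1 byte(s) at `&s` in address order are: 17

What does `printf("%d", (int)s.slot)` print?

-9

[0]=0x17 (little-endian) → word 0x17
slot [0+:5] = (word>>0) & 0x1f = 23  ←
cnt [5+:1] = (word>>5) & 0x1 = 0
err [6+:2] = (word>>6) & 0x3 = 0
slot signed 5b, MSB=1: 23 - 32 = -9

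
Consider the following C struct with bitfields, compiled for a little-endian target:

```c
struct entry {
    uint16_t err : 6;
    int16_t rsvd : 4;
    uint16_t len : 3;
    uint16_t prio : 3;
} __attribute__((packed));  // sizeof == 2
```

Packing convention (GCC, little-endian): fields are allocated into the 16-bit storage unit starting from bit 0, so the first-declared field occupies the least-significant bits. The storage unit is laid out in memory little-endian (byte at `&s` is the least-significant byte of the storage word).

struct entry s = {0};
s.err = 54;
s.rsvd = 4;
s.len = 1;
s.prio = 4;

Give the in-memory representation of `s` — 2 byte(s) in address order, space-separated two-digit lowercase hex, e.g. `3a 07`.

err:6 = 54 → 0x36 << 0 → word 0x0036
rsvd:4 = 4 → 0x4 << 6 → word 0x0136
len:3 = 1 → 0x1 << 10 → word 0x0536
prio:3 = 4 → 0x4 << 13 → word 0x8536
word = 0x8536 → little-endian bytes:
  [0]=0x36  [1]=0x85

36 85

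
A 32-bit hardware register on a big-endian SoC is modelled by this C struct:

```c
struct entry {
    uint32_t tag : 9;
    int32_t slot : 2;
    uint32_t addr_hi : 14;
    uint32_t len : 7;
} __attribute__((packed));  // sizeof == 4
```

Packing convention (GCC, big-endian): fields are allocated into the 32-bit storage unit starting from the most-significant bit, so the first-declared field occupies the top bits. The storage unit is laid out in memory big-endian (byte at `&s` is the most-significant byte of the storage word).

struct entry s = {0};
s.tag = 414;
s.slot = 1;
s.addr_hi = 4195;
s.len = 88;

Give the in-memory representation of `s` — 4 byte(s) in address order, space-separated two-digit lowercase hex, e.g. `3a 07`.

cf 28 31 d8

tag (9b) val=414 bits=0x19e at bit 23: 0xcf000000
slot (2b) val=1 bits=0x1 at bit 21: 0xcf200000
addr_hi (14b) val=4195 bits=0x1063 at bit 7: 0xcf283180
len (7b) val=88 bits=0x58 at bit 0: 0xcf2831d8
word = 0xcf2831d8 → big-endian bytes:
  [0]=0xcf  [1]=0x28  [2]=0x31  [3]=0xd8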